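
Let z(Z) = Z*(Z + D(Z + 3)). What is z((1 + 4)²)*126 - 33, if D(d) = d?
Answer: 166917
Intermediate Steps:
z(Z) = Z*(3 + 2*Z) (z(Z) = Z*(Z + (Z + 3)) = Z*(Z + (3 + Z)) = Z*(3 + 2*Z))
z((1 + 4)²)*126 - 33 = ((1 + 4)²*(3 + 2*(1 + 4)²))*126 - 33 = (5²*(3 + 2*5²))*126 - 33 = (25*(3 + 2*25))*126 - 33 = (25*(3 + 50))*126 - 33 = (25*53)*126 - 33 = 1325*126 - 33 = 166950 - 33 = 166917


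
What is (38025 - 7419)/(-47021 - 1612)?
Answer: -10202/16211 ≈ -0.62933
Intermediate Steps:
(38025 - 7419)/(-47021 - 1612) = 30606/(-48633) = 30606*(-1/48633) = -10202/16211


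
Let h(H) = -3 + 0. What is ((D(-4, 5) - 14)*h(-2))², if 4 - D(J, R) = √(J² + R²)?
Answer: 1269 + 180*√41 ≈ 2421.6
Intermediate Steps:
h(H) = -3
D(J, R) = 4 - √(J² + R²)
((D(-4, 5) - 14)*h(-2))² = (((4 - √((-4)² + 5²)) - 14)*(-3))² = (((4 - √(16 + 25)) - 14)*(-3))² = (((4 - √41) - 14)*(-3))² = ((-10 - √41)*(-3))² = (30 + 3*√41)²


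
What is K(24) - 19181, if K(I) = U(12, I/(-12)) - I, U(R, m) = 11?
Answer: -19194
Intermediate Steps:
K(I) = 11 - I
K(24) - 19181 = (11 - 1*24) - 19181 = (11 - 24) - 19181 = -13 - 19181 = -19194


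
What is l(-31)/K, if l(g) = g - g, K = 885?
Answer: 0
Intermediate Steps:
l(g) = 0
l(-31)/K = 0/885 = 0*(1/885) = 0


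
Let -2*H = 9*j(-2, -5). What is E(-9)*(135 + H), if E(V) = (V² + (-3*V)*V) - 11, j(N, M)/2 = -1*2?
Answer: -26469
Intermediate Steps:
j(N, M) = -4 (j(N, M) = 2*(-1*2) = 2*(-2) = -4)
H = 18 (H = -9*(-4)/2 = -½*(-36) = 18)
E(V) = -11 - 2*V² (E(V) = (V² - 3*V²) - 11 = -2*V² - 11 = -11 - 2*V²)
E(-9)*(135 + H) = (-11 - 2*(-9)²)*(135 + 18) = (-11 - 2*81)*153 = (-11 - 162)*153 = -173*153 = -26469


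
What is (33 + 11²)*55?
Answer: 8470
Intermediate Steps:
(33 + 11²)*55 = (33 + 121)*55 = 154*55 = 8470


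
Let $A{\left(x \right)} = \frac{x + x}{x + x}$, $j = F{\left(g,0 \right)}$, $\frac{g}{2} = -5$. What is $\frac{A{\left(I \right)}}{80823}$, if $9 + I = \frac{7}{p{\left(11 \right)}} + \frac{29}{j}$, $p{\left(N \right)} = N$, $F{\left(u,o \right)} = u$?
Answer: $\frac{1}{80823} \approx 1.2373 \cdot 10^{-5}$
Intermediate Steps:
$g = -10$ ($g = 2 \left(-5\right) = -10$)
$j = -10$
$I = - \frac{1239}{110}$ ($I = -9 + \left(\frac{7}{11} + \frac{29}{-10}\right) = -9 + \left(7 \cdot \frac{1}{11} + 29 \left(- \frac{1}{10}\right)\right) = -9 + \left(\frac{7}{11} - \frac{29}{10}\right) = -9 - \frac{249}{110} = - \frac{1239}{110} \approx -11.264$)
$A{\left(x \right)} = 1$ ($A{\left(x \right)} = \frac{2 x}{2 x} = 2 x \frac{1}{2 x} = 1$)
$\frac{A{\left(I \right)}}{80823} = 1 \cdot \frac{1}{80823} = \frac{1}{80823}$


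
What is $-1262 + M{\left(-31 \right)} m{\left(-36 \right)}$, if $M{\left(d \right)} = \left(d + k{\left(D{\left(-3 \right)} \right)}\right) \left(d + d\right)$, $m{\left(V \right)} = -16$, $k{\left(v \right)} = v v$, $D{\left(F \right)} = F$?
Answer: $-23086$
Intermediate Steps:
$k{\left(v \right)} = v^{2}$
$M{\left(d \right)} = 2 d \left(9 + d\right)$ ($M{\left(d \right)} = \left(d + \left(-3\right)^{2}\right) \left(d + d\right) = \left(d + 9\right) 2 d = \left(9 + d\right) 2 d = 2 d \left(9 + d\right)$)
$-1262 + M{\left(-31 \right)} m{\left(-36 \right)} = -1262 + 2 \left(-31\right) \left(9 - 31\right) \left(-16\right) = -1262 + 2 \left(-31\right) \left(-22\right) \left(-16\right) = -1262 + 1364 \left(-16\right) = -1262 - 21824 = -23086$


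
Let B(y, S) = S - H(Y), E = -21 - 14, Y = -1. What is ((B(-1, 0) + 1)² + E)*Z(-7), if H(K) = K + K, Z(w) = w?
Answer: 182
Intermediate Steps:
H(K) = 2*K
E = -35
B(y, S) = 2 + S (B(y, S) = S - 2*(-1) = S - 1*(-2) = S + 2 = 2 + S)
((B(-1, 0) + 1)² + E)*Z(-7) = (((2 + 0) + 1)² - 35)*(-7) = ((2 + 1)² - 35)*(-7) = (3² - 35)*(-7) = (9 - 35)*(-7) = -26*(-7) = 182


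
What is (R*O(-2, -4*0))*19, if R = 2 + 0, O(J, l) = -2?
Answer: -76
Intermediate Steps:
R = 2
(R*O(-2, -4*0))*19 = (2*(-2))*19 = -4*19 = -76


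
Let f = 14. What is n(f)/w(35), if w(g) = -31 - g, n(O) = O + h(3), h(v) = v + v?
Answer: -10/33 ≈ -0.30303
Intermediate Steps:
h(v) = 2*v
n(O) = 6 + O (n(O) = O + 2*3 = O + 6 = 6 + O)
n(f)/w(35) = (6 + 14)/(-31 - 1*35) = 20/(-31 - 35) = 20/(-66) = 20*(-1/66) = -10/33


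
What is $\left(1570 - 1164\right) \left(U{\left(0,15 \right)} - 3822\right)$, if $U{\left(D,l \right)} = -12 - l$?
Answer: $-1562694$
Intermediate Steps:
$\left(1570 - 1164\right) \left(U{\left(0,15 \right)} - 3822\right) = \left(1570 - 1164\right) \left(\left(-12 - 15\right) - 3822\right) = 406 \left(\left(-12 - 15\right) - 3822\right) = 406 \left(-27 - 3822\right) = 406 \left(-3849\right) = -1562694$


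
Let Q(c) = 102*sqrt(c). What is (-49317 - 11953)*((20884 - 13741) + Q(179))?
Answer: -437651610 - 6249540*sqrt(179) ≈ -5.2126e+8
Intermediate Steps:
(-49317 - 11953)*((20884 - 13741) + Q(179)) = (-49317 - 11953)*((20884 - 13741) + 102*sqrt(179)) = -61270*(7143 + 102*sqrt(179)) = -437651610 - 6249540*sqrt(179)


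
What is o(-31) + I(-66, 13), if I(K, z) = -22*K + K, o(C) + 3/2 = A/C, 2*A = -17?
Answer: 42928/31 ≈ 1384.8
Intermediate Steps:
A = -17/2 (A = (1/2)*(-17) = -17/2 ≈ -8.5000)
o(C) = -3/2 - 17/(2*C)
I(K, z) = -21*K
o(-31) + I(-66, 13) = (1/2)*(-17 - 3*(-31))/(-31) - 21*(-66) = (1/2)*(-1/31)*(-17 + 93) + 1386 = (1/2)*(-1/31)*76 + 1386 = -38/31 + 1386 = 42928/31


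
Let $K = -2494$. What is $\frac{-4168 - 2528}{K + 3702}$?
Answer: $- \frac{837}{151} \approx -5.543$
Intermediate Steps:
$\frac{-4168 - 2528}{K + 3702} = \frac{-4168 - 2528}{-2494 + 3702} = - \frac{6696}{1208} = \left(-6696\right) \frac{1}{1208} = - \frac{837}{151}$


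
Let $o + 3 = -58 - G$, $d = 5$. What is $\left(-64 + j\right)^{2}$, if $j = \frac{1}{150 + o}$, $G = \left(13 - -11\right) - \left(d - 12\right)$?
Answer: $\frac{13771521}{3364} \approx 4093.8$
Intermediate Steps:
$G = 31$ ($G = \left(13 - -11\right) - \left(5 - 12\right) = \left(13 + 11\right) - \left(5 - 12\right) = 24 - -7 = 24 + 7 = 31$)
$o = -92$ ($o = -3 - 89 = -92$)
$j = \frac{1}{58}$ ($j = \frac{1}{150 - 92} = \frac{1}{58} \approx 0.017241$)
$\left(-64 + j\right)^{2} = \left(-64 + \frac{1}{58}\right)^{2} = \left(- \frac{3711}{58}\right)^{2} = \frac{13771521}{3364}$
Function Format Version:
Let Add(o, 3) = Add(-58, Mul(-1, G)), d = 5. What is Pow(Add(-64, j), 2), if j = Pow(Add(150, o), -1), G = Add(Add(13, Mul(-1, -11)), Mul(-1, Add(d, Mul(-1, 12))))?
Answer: Rational(13771521, 3364) ≈ 4093.8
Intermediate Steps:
G = 31 (G = Add(Add(13, Mul(-1, -11)), Mul(-1, Add(5, Mul(-1, 12)))) = Add(Add(13, 11), Mul(-1, Add(5, -12))) = Add(24, Mul(-1, -7)) = Add(24, 7) = 31)
o = -92 (o = Add(-3, Add(-58, Mul(-1, 31))) = Add(-3, Add(-58, -31)) = Add(-3, -89) = -92)
j = Rational(1, 58) (j = Pow(Add(150, -92), -1) = Pow(58, -1) = Rational(1, 58) ≈ 0.017241)
Pow(Add(-64, j), 2) = Pow(Add(-64, Rational(1, 58)), 2) = Pow(Rational(-3711, 58), 2) = Rational(13771521, 3364)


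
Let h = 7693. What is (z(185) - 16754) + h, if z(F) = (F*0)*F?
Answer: -9061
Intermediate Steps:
z(F) = 0 (z(F) = 0*F = 0)
(z(185) - 16754) + h = (0 - 16754) + 7693 = -16754 + 7693 = -9061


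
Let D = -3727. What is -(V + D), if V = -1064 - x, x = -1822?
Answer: 2969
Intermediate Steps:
V = 758 (V = -1064 - 1*(-1822) = -1064 + 1822 = 758)
-(V + D) = -(758 - 3727) = -1*(-2969) = 2969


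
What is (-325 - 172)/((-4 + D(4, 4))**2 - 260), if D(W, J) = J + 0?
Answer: 497/260 ≈ 1.9115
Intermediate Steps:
D(W, J) = J
(-325 - 172)/((-4 + D(4, 4))**2 - 260) = (-325 - 172)/((-4 + 4)**2 - 260) = -497/(0**2 - 260) = -497/(0 - 260) = -497/(-260) = -497*(-1/260) = 497/260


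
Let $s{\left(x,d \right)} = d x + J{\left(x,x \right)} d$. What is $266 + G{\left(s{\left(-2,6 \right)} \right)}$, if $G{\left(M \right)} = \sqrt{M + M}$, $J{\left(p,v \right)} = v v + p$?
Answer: $266$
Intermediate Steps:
$J{\left(p,v \right)} = p + v^{2}$ ($J{\left(p,v \right)} = v^{2} + p = p + v^{2}$)
$s{\left(x,d \right)} = d x + d \left(x + x^{2}\right)$ ($s{\left(x,d \right)} = d x + \left(x + x^{2}\right) d = d x + d \left(x + x^{2}\right)$)
$G{\left(M \right)} = \sqrt{2} \sqrt{M}$ ($G{\left(M \right)} = \sqrt{2 M} = \sqrt{2} \sqrt{M}$)
$266 + G{\left(s{\left(-2,6 \right)} \right)} = 266 + \sqrt{2} \sqrt{6 \left(-2\right) \left(2 - 2\right)} = 266 + \sqrt{2} \sqrt{6 \left(-2\right) 0} = 266 + \sqrt{2} \sqrt{0} = 266 + \sqrt{2} \cdot 0 = 266 + 0 = 266$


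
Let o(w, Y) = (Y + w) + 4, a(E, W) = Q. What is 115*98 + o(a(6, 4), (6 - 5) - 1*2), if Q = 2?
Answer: 11275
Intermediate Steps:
a(E, W) = 2
o(w, Y) = 4 + Y + w
115*98 + o(a(6, 4), (6 - 5) - 1*2) = 115*98 + (4 + ((6 - 5) - 1*2) + 2) = 11270 + (4 + (1 - 2) + 2) = 11270 + (4 - 1 + 2) = 11270 + 5 = 11275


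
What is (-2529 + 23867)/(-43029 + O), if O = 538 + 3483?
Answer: -10669/19504 ≈ -0.54702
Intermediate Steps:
O = 4021
(-2529 + 23867)/(-43029 + O) = (-2529 + 23867)/(-43029 + 4021) = 21338/(-39008) = 21338*(-1/39008) = -10669/19504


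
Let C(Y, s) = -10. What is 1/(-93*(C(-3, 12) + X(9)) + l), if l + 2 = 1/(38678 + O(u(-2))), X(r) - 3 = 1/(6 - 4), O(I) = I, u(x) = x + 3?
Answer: 77358/46608197 ≈ 0.0016598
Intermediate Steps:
u(x) = 3 + x
X(r) = 7/2 (X(r) = 3 + 1/(6 - 4) = 3 + 1/2 = 7/2)
l = -77357/38679 (l = -2 + 1/(38678 + (3 - 2)) = -2 + 1/(38678 + 1) = -2 + 1/38679 = -77357/38679 ≈ -2.0000)
1/(-93*(C(-3, 12) + X(9)) + l) = 1/(-93*(-10 + 7/2) - 77357/38679) = 1/(-93*(-13/2) - 77357/38679) = 1/(1209/2 - 77357/38679) = 1/(46608197/77358) = 77358/46608197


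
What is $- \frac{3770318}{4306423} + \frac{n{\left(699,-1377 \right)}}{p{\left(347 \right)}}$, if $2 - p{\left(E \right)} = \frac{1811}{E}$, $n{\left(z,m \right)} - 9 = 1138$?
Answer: $- \frac{1718206557013}{4810274491} \approx -357.2$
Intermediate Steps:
$n{\left(z,m \right)} = 1147$ ($n{\left(z,m \right)} = 9 + 1138 = 1147$)
$p{\left(E \right)} = 2 - \frac{1811}{E}$
$- \frac{3770318}{4306423} + \frac{n{\left(699,-1377 \right)}}{p{\left(347 \right)}} = - \frac{3770318}{4306423} + \frac{1147}{2 - \frac{1811}{347}} = - \frac{3770318}{4306423} + \frac{1147}{- \frac{1117}{347}} = - \frac{3770318}{4306423} + 1147 \left(- \frac{347}{1117}\right) = - \frac{3770318}{4306423} - \frac{398009}{1117} = - \frac{1718206557013}{4810274491}$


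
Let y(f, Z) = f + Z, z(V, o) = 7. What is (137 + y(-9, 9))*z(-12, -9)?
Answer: 959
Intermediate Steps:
y(f, Z) = Z + f
(137 + y(-9, 9))*z(-12, -9) = (137 + (9 - 9))*7 = (137 + 0)*7 = 137*7 = 959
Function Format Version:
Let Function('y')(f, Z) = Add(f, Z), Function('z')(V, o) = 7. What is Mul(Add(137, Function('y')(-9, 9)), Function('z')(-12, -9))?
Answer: 959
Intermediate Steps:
Function('y')(f, Z) = Add(Z, f)
Mul(Add(137, Function('y')(-9, 9)), Function('z')(-12, -9)) = Mul(Add(137, Add(9, -9)), 7) = Mul(Add(137, 0), 7) = Mul(137, 7) = 959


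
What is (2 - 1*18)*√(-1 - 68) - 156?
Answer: -156 - 16*I*√69 ≈ -156.0 - 132.91*I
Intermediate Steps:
(2 - 1*18)*√(-1 - 68) - 156 = (2 - 18)*√(-69) - 156 = -16*I*√69 - 156 = -156 - 16*I*√69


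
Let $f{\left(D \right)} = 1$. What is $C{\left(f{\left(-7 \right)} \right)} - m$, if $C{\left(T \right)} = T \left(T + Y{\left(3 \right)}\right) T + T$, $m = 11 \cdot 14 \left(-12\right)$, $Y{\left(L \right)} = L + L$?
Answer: $1856$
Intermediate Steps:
$Y{\left(L \right)} = 2 L$
$m = -1848$ ($m = 154 \left(-12\right) = -1848$)
$C{\left(T \right)} = T + T^{2} \left(6 + T\right)$ ($C{\left(T \right)} = T \left(T + 2 \cdot 3\right) T + T = T \left(T + 6\right) T + T = T \left(6 + T\right) T + T = T^{2} \left(6 + T\right) + T = T + T^{2} \left(6 + T\right)$)
$C{\left(f{\left(-7 \right)} \right)} - m = 1 \left(1 + 1^{2} + 6 \cdot 1\right) - -1848 = 1 \left(1 + 1 + 6\right) + 1848 = 1 \cdot 8 + 1848 = 8 + 1848 = 1856$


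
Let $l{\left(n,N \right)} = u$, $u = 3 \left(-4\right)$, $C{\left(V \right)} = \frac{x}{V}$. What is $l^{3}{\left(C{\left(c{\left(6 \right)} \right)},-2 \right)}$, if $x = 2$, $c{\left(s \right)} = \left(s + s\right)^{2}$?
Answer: $-1728$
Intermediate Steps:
$c{\left(s \right)} = 4 s^{2}$ ($c{\left(s \right)} = \left(2 s\right)^{2} = 4 s^{2}$)
$C{\left(V \right)} = \frac{2}{V}$
$u = -12$
$l{\left(n,N \right)} = -12$
$l^{3}{\left(C{\left(c{\left(6 \right)} \right)},-2 \right)} = \left(-12\right)^{3} = -1728$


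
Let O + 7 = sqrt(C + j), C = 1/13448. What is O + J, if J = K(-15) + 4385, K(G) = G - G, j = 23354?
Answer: 4378 + sqrt(628129186)/164 ≈ 4530.8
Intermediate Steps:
C = 1/13448 ≈ 7.4361e-5
K(G) = 0
J = 4385 (J = 0 + 4385 = 4385)
O = -7 + sqrt(628129186)/164 (O = -7 + sqrt(1/13448 + 23354) = -7 + sqrt(314064593/13448) = -7 + sqrt(628129186)/164 ≈ 145.82)
O + J = (-7 + sqrt(628129186)/164) + 4385 = 4378 + sqrt(628129186)/164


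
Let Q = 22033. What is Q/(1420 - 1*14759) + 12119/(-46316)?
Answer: -1182135769/617809124 ≈ -1.9134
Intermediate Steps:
Q/(1420 - 1*14759) + 12119/(-46316) = 22033/(1420 - 1*14759) + 12119/(-46316) = 22033/(1420 - 14759) + 12119*(-1/46316) = 22033/(-13339) - 12119/46316 = 22033*(-1/13339) - 12119/46316 = -22033/13339 - 12119/46316 = -1182135769/617809124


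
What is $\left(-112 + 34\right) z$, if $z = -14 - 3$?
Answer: $1326$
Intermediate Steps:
$z = -17$ ($z = -14 - 3 = -17$)
$\left(-112 + 34\right) z = \left(-112 + 34\right) \left(-17\right) = \left(-78\right) \left(-17\right) = 1326$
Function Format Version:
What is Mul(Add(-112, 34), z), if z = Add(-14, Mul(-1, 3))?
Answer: 1326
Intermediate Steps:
z = -17 (z = Add(-14, -3) = -17)
Mul(Add(-112, 34), z) = Mul(Add(-112, 34), -17) = Mul(-78, -17) = 1326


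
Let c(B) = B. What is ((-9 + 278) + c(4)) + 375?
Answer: 648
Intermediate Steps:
((-9 + 278) + c(4)) + 375 = ((-9 + 278) + 4) + 375 = (269 + 4) + 375 = 273 + 375 = 648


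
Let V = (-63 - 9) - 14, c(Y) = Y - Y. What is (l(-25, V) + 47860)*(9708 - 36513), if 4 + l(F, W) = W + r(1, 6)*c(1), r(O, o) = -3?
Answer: -1280474850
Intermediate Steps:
c(Y) = 0
V = -86 (V = -72 - 14 = -86)
l(F, W) = -4 + W (l(F, W) = -4 + (W - 3*0) = -4 + (W + 0) = -4 + W)
(l(-25, V) + 47860)*(9708 - 36513) = ((-4 - 86) + 47860)*(9708 - 36513) = (-90 + 47860)*(-26805) = 47770*(-26805) = -1280474850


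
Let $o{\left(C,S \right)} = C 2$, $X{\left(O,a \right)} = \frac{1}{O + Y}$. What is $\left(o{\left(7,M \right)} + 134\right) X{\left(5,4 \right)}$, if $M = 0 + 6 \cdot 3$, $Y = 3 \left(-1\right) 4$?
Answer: $- \frac{148}{7} \approx -21.143$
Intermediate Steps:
$Y = -12$ ($Y = \left(-3\right) 4 = -12$)
$M = 18$ ($M = 0 + 18 = 18$)
$X{\left(O,a \right)} = \frac{1}{-12 + O}$ ($X{\left(O,a \right)} = \frac{1}{O - 12} = \frac{1}{-12 + O}$)
$o{\left(C,S \right)} = 2 C$
$\left(o{\left(7,M \right)} + 134\right) X{\left(5,4 \right)} = \frac{2 \cdot 7 + 134}{-12 + 5} = \frac{14 + 134}{-7} = 148 \left(- \frac{1}{7}\right) = - \frac{148}{7}$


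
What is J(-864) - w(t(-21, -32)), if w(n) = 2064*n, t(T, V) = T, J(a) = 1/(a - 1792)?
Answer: 115121663/2656 ≈ 43344.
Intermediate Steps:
J(a) = 1/(-1792 + a)
J(-864) - w(t(-21, -32)) = 1/(-1792 - 864) - 2064*(-21) = 1/(-2656) - 1*(-43344) = -1/2656 + 43344 = 115121663/2656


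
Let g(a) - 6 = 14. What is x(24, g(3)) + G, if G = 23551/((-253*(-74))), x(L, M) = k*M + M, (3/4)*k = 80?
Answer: 11001343/5106 ≈ 2154.6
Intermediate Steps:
k = 320/3 (k = (4/3)*80 = 320/3 ≈ 106.67)
g(a) = 20 (g(a) = 6 + 14 = 20)
x(L, M) = 323*M/3 (x(L, M) = 320*M/3 + M = 323*M/3)
G = 2141/1702 (G = 23551/18722 = 23551*(1/18722) = 2141/1702 ≈ 1.2579)
x(24, g(3)) + G = (323/3)*20 + 2141/1702 = 6460/3 + 2141/1702 = 11001343/5106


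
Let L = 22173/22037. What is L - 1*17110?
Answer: -377030897/22037 ≈ -17109.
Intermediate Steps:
L = 22173/22037 (L = 22173*(1/22037) = 22173/22037 ≈ 1.0062)
L - 1*17110 = 22173/22037 - 1*17110 = 22173/22037 - 17110 = -377030897/22037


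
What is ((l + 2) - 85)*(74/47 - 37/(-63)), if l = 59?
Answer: -51208/987 ≈ -51.882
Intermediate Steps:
((l + 2) - 85)*(74/47 - 37/(-63)) = ((59 + 2) - 85)*(74/47 - 37/(-63)) = (61 - 85)*(74*(1/47) - 37*(-1/63)) = -24*(74/47 + 37/63) = -24*6401/2961 = -51208/987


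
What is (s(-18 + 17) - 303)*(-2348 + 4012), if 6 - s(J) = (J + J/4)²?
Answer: -496808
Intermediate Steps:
s(J) = 6 - 25*J²/16 (s(J) = 6 - (J + J/4)² = 6 - (5*J/4)² = 6 - 25*J²/16)
(s(-18 + 17) - 303)*(-2348 + 4012) = ((6 - 25*(-18 + 17)²/16) - 303)*(-2348 + 4012) = ((6 - 25/16*(-1)²) - 303)*1664 = ((6 - 25/16*1) - 303)*1664 = ((6 - 25/16) - 303)*1664 = (71/16 - 303)*1664 = -4777/16*1664 = -496808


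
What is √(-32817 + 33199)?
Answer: √382 ≈ 19.545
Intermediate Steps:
√(-32817 + 33199) = √382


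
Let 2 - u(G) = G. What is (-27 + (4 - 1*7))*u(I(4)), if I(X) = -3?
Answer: -150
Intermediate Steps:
u(G) = 2 - G
(-27 + (4 - 1*7))*u(I(4)) = (-27 + (4 - 1*7))*(2 - 1*(-3)) = (-27 + (4 - 7))*(2 + 3) = (-27 - 3)*5 = -30*5 = -150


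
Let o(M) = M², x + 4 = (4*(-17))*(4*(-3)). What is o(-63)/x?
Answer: 567/116 ≈ 4.8879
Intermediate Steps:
x = 812 (x = -4 + (4*(-17))*(4*(-3)) = -4 - 68*(-12) = -4 + 816 = 812)
o(-63)/x = (-63)²/812 = 3969*(1/812) = 567/116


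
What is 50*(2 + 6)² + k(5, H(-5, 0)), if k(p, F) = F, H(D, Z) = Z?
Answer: 3200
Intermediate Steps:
50*(2 + 6)² + k(5, H(-5, 0)) = 50*(2 + 6)² + 0 = 50*8² + 0 = 50*64 + 0 = 3200 + 0 = 3200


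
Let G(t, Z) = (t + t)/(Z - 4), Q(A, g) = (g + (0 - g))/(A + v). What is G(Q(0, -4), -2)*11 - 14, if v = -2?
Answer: -14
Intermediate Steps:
Q(A, g) = 0 (Q(A, g) = (g + (0 - g))/(A - 2) = (g - g)/(-2 + A) = 0/(-2 + A) = 0)
G(t, Z) = 2*t/(-4 + Z) (G(t, Z) = (2*t)/(-4 + Z) = 2*t/(-4 + Z))
G(Q(0, -4), -2)*11 - 14 = (2*0/(-4 - 2))*11 - 14 = (2*0/(-6))*11 - 14 = (2*0*(-⅙))*11 - 14 = 0*11 - 14 = 0 - 14 = -14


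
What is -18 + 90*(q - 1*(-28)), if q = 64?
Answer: 8262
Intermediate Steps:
-18 + 90*(q - 1*(-28)) = -18 + 90*(64 - 1*(-28)) = -18 + 90*(64 + 28) = -18 + 90*92 = -18 + 8280 = 8262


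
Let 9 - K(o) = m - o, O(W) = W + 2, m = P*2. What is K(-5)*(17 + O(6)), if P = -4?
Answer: 300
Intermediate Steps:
m = -8 (m = -4*2 = -8)
O(W) = 2 + W
K(o) = 17 + o (K(o) = 9 - (-8 - o) = 9 + (8 + o) = 17 + o)
K(-5)*(17 + O(6)) = (17 - 5)*(17 + (2 + 6)) = 12*(17 + 8) = 12*25 = 300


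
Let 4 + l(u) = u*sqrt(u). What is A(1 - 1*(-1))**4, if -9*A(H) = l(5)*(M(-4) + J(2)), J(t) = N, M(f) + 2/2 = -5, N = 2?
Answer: 7137536/6561 - 962560*sqrt(5)/2187 ≈ 103.72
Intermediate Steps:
M(f) = -6 (M(f) = -1 - 5 = -6)
l(u) = -4 + u**(3/2) (l(u) = -4 + u*sqrt(u) = -4 + u**(3/2))
J(t) = 2
A(H) = -16/9 + 20*sqrt(5)/9 (A(H) = -(-4 + 5**(3/2))*(-6 + 2)/9 = -(-4 + 5*sqrt(5))*(-4)/9 = -(16 - 20*sqrt(5))/9 = -16/9 + 20*sqrt(5)/9)
A(1 - 1*(-1))**4 = (-16/9 + 20*sqrt(5)/9)**4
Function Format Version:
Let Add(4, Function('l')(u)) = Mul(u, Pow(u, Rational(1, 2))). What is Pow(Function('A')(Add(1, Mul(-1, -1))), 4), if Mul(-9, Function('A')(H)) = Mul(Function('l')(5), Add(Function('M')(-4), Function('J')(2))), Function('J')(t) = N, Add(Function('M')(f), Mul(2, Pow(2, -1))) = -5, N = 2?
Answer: Add(Rational(7137536, 6561), Mul(Rational(-962560, 2187), Pow(5, Rational(1, 2)))) ≈ 103.72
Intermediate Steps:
Function('M')(f) = -6 (Function('M')(f) = Add(-1, -5) = -6)
Function('l')(u) = Add(-4, Pow(u, Rational(3, 2))) (Function('l')(u) = Add(-4, Mul(u, Pow(u, Rational(1, 2)))) = Add(-4, Pow(u, Rational(3, 2))))
Function('J')(t) = 2
Function('A')(H) = Add(Rational(-16, 9), Mul(Rational(20, 9), Pow(5, Rational(1, 2)))) (Function('A')(H) = Mul(Rational(-1, 9), Mul(Add(-4, Pow(5, Rational(3, 2))), Add(-6, 2))) = Mul(Rational(-1, 9), Mul(Add(-4, Mul(5, Pow(5, Rational(1, 2)))), -4)) = Mul(Rational(-1, 9), Add(16, Mul(-20, Pow(5, Rational(1, 2))))) = Add(Rational(-16, 9), Mul(Rational(20, 9), Pow(5, Rational(1, 2)))))
Pow(Function('A')(Add(1, Mul(-1, -1))), 4) = Pow(Add(Rational(-16, 9), Mul(Rational(20, 9), Pow(5, Rational(1, 2)))), 4)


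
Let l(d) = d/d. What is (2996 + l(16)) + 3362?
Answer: 6359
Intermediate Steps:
l(d) = 1
(2996 + l(16)) + 3362 = (2996 + 1) + 3362 = 2997 + 3362 = 6359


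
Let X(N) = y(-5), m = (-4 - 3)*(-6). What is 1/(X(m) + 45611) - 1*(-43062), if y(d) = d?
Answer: 1963885573/45606 ≈ 43062.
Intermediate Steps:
m = 42 (m = -7*(-6) = 42)
X(N) = -5
1/(X(m) + 45611) - 1*(-43062) = 1/(-5 + 45611) - 1*(-43062) = 1/45606 + 43062 = 1963885573/45606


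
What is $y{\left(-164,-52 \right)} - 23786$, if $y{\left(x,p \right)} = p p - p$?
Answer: $-21030$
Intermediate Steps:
$y{\left(x,p \right)} = p^{2} - p$
$y{\left(-164,-52 \right)} - 23786 = - 52 \left(-1 - 52\right) - 23786 = \left(-52\right) \left(-53\right) - 23786 = 2756 - 23786 = -21030$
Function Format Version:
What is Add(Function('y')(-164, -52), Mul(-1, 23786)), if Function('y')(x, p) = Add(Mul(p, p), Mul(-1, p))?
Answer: -21030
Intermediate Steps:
Function('y')(x, p) = Add(Pow(p, 2), Mul(-1, p))
Add(Function('y')(-164, -52), Mul(-1, 23786)) = Add(Mul(-52, Add(-1, -52)), Mul(-1, 23786)) = Add(Mul(-52, -53), -23786) = Add(2756, -23786) = -21030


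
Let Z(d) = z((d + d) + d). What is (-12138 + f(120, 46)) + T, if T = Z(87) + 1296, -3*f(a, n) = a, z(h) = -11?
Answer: -10893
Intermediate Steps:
f(a, n) = -a/3
Z(d) = -11
T = 1285 (T = -11 + 1296 = 1285)
(-12138 + f(120, 46)) + T = (-12138 - ⅓*120) + 1285 = (-12138 - 40) + 1285 = -12178 + 1285 = -10893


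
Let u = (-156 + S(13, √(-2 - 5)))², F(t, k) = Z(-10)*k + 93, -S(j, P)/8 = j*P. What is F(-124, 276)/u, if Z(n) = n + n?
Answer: 5427*I/(2704*(12*√7 + 19*I)) ≈ 0.027855 + 0.046546*I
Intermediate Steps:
Z(n) = 2*n
S(j, P) = -8*P*j (S(j, P) = -8*j*P = -8*P*j)
F(t, k) = 93 - 20*k (F(t, k) = (2*(-10))*k + 93 = -20*k + 93 = 93 - 20*k)
u = (-156 - 104*I*√7)² (u = (-156 - 8*√(-2 - 5)*13)² = (-156 - 8*√(-7)*13)² = (-156 - 8*I*√7*13)² = (-156 - 104*I*√7)² ≈ -51376.0 + 85849.0*I)
F(-124, 276)/u = (93 - 20*276)/(-51376 + 32448*I*√7) = (93 - 5520)/(-51376 + 32448*I*√7) = -5427/(-51376 + 32448*I*√7)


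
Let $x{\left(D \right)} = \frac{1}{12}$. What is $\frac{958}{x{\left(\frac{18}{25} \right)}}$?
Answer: $11496$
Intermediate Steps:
$x{\left(D \right)} = \frac{1}{12}$
$\frac{958}{x{\left(\frac{18}{25} \right)}} = 958 \frac{1}{\frac{1}{12}} = 958 \cdot 12 = 11496$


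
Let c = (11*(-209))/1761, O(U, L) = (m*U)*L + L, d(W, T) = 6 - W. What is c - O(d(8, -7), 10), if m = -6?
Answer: -231229/1761 ≈ -131.31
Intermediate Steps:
O(U, L) = L - 6*L*U (O(U, L) = (-6*U)*L + L = -6*L*U + L = L - 6*L*U)
c = -2299/1761 (c = -2299*1/1761 = -2299/1761 ≈ -1.3055)
c - O(d(8, -7), 10) = -2299/1761 - 10*(1 - 6*(6 - 1*8)) = -2299/1761 - 10*(1 - 6*(6 - 8)) = -2299/1761 - 10*(1 - 6*(-2)) = -2299/1761 - 10*(1 + 12) = -2299/1761 - 10*13 = -2299/1761 - 1*130 = -2299/1761 - 130 = -231229/1761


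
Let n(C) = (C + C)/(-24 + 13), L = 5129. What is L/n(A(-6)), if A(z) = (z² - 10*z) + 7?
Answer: -56419/206 ≈ -273.88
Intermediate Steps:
A(z) = 7 + z² - 10*z
n(C) = -2*C/11 (n(C) = (2*C)/(-11) = (2*C)*(-1/11) = -2*C/11)
L/n(A(-6)) = 5129/((-2*(7 + (-6)² - 10*(-6))/11)) = 5129/((-2*(7 + 36 + 60)/11)) = 5129/((-2/11*103)) = 5129/(-206/11) = 5129*(-11/206) = -56419/206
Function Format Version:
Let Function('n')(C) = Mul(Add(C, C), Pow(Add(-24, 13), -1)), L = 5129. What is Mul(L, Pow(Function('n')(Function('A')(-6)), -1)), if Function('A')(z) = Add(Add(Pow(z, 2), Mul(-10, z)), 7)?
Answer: Rational(-56419, 206) ≈ -273.88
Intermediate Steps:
Function('A')(z) = Add(7, Pow(z, 2), Mul(-10, z))
Function('n')(C) = Mul(Rational(-2, 11), C) (Function('n')(C) = Mul(Mul(2, C), Pow(-11, -1)) = Mul(Mul(2, C), Rational(-1, 11)) = Mul(Rational(-2, 11), C))
Mul(L, Pow(Function('n')(Function('A')(-6)), -1)) = Mul(5129, Pow(Mul(Rational(-2, 11), Add(7, Pow(-6, 2), Mul(-10, -6))), -1)) = Mul(5129, Pow(Mul(Rational(-2, 11), Add(7, 36, 60)), -1)) = Mul(5129, Pow(Mul(Rational(-2, 11), 103), -1)) = Mul(5129, Pow(Rational(-206, 11), -1)) = Mul(5129, Rational(-11, 206)) = Rational(-56419, 206)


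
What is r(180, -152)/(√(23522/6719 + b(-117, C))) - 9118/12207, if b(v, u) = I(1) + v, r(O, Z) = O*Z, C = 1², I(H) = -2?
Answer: -9118/12207 + 27360*I*√5214206041/776039 ≈ -0.74695 + 2545.8*I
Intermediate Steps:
C = 1
b(v, u) = -2 + v
r(180, -152)/(√(23522/6719 + b(-117, C))) - 9118/12207 = (180*(-152))/(√(23522/6719 + (-2 - 117))) - 9118/12207 = -27360/√(23522*(1/6719) - 119) - 9118*1/12207 = -27360/√(23522/6719 - 119) - 9118/12207 = -27360*(-I*√5214206041/776039) - 9118/12207 = -(-27360)*I*√5214206041/776039 - 9118/12207 = 27360*I*√5214206041/776039 - 9118/12207 = -9118/12207 + 27360*I*√5214206041/776039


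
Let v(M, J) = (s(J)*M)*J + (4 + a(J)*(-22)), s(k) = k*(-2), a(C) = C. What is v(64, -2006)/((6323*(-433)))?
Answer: 515032472/2737859 ≈ 188.11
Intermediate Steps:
s(k) = -2*k
v(M, J) = 4 - 22*J - 2*M*J**2 (v(M, J) = ((-2*J)*M)*J + (4 + J*(-22)) = (-2*J*M)*J + (4 - 22*J) = -2*M*J**2 + (4 - 22*J) = 4 - 22*J - 2*M*J**2)
v(64, -2006)/((6323*(-433))) = (4 - 22*(-2006) - 2*64*(-2006)**2)/((6323*(-433))) = (4 + 44132 - 2*64*4024036)/(-2737859) = (4 + 44132 - 515076608)*(-1/2737859) = -515032472*(-1/2737859) = 515032472/2737859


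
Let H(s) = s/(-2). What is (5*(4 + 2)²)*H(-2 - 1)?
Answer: 270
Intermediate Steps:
H(s) = -s/2 (H(s) = s*(-½) = -s/2)
(5*(4 + 2)²)*H(-2 - 1) = (5*(4 + 2)²)*(-(-2 - 1)/2) = (5*6²)*(-½*(-3)) = (5*36)*(3/2) = 180*(3/2) = 270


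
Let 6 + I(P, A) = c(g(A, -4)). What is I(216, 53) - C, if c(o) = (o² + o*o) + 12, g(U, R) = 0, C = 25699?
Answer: -25693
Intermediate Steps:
c(o) = 12 + 2*o² (c(o) = (o² + o²) + 12 = 2*o² + 12 = 12 + 2*o²)
I(P, A) = 6 (I(P, A) = -6 + (12 + 2*0²) = -6 + (12 + 2*0) = -6 + (12 + 0) = -6 + 12 = 6)
I(216, 53) - C = 6 - 1*25699 = 6 - 25699 = -25693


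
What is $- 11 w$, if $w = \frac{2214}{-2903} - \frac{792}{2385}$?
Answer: $\frac{9263914}{769295} \approx 12.042$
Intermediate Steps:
$w = - \frac{842174}{769295}$ ($w = 2214 \left(- \frac{1}{2903}\right) - \frac{88}{265} = - \frac{2214}{2903} - \frac{88}{265} = - \frac{842174}{769295} \approx -1.0947$)
$- 11 w = \left(-11\right) \left(- \frac{842174}{769295}\right) = \frac{9263914}{769295}$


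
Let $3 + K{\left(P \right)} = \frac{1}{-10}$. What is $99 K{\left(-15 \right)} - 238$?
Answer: $- \frac{5449}{10} \approx -544.9$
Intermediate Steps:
$K{\left(P \right)} = - \frac{31}{10}$ ($K{\left(P \right)} = -3 + \frac{1}{-10} = -3 - \frac{1}{10} = - \frac{31}{10}$)
$99 K{\left(-15 \right)} - 238 = 99 \left(- \frac{31}{10}\right) - 238 = - \frac{3069}{10} - 238 = - \frac{5449}{10}$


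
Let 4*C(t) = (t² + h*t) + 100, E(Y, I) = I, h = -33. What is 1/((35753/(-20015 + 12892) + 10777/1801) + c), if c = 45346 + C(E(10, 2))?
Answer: 25657046/1163712896689 ≈ 2.2048e-5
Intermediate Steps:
C(t) = 25 - 33*t/4 + t²/4 (C(t) = ((t² - 33*t) + 100)/4 = (100 + t² - 33*t)/4 = 25 - 33*t/4 + t²/4)
c = 90711/2 (c = 45346 + (25 - 33/4*2 + (¼)*2²) = 45346 + (25 - 33/2 + (¼)*4) = 45346 + (25 - 33/2 + 1) = 45346 + 19/2 = 90711/2 ≈ 45356.)
1/((35753/(-20015 + 12892) + 10777/1801) + c) = 1/((35753/(-20015 + 12892) + 10777/1801) + 90711/2) = 1/((35753/(-7123) + 10777*(1/1801)) + 90711/2) = 1/((35753*(-1/7123) + 10777/1801) + 90711/2) = 1/((-35753/7123 + 10777/1801) + 90711/2) = 1/(12373418/12828523 + 90711/2) = 1/(1163712896689/25657046) = 25657046/1163712896689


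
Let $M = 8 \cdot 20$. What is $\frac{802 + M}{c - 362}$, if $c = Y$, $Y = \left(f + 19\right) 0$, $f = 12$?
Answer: $- \frac{481}{181} \approx -2.6575$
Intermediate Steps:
$M = 160$
$Y = 0$ ($Y = \left(12 + 19\right) 0 = 31 \cdot 0 = 0$)
$c = 0$
$\frac{802 + M}{c - 362} = \frac{802 + 160}{0 - 362} = \frac{962}{-362} = 962 \left(- \frac{1}{362}\right) = - \frac{481}{181}$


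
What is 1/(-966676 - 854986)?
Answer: -1/1821662 ≈ -5.4895e-7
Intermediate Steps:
1/(-966676 - 854986) = 1/(-1821662) = -1/1821662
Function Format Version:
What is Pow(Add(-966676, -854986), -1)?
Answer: Rational(-1, 1821662) ≈ -5.4895e-7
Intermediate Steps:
Pow(Add(-966676, -854986), -1) = Pow(-1821662, -1) = Rational(-1, 1821662)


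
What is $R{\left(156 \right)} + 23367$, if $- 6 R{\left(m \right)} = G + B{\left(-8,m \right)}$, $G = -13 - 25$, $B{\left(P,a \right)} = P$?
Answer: $\frac{70124}{3} \approx 23375.0$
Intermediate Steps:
$G = -38$ ($G = -13 - 25 = -38$)
$R{\left(m \right)} = \frac{23}{3}$ ($R{\left(m \right)} = - \frac{-38 - 8}{6} = \left(- \frac{1}{6}\right) \left(-46\right) = \frac{23}{3}$)
$R{\left(156 \right)} + 23367 = \frac{23}{3} + 23367 = \frac{70124}{3}$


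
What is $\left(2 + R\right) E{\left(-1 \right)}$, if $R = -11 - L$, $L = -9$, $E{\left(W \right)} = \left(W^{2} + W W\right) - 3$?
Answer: $0$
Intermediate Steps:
$E{\left(W \right)} = -3 + 2 W^{2}$ ($E{\left(W \right)} = \left(W^{2} + W^{2}\right) - 3 = 2 W^{2} - 3 = -3 + 2 W^{2}$)
$R = -2$ ($R = -11 - -9 = -11 + 9 = -2$)
$\left(2 + R\right) E{\left(-1 \right)} = \left(2 - 2\right) \left(-3 + 2 \left(-1\right)^{2}\right) = 0 \left(-3 + 2 \cdot 1\right) = 0 \left(-3 + 2\right) = 0 \left(-1\right) = 0$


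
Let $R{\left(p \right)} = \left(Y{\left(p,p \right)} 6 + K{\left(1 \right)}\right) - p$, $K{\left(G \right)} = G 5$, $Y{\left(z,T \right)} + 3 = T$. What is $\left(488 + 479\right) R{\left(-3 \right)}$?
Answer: $-27076$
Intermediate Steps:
$Y{\left(z,T \right)} = -3 + T$
$K{\left(G \right)} = 5 G$
$R{\left(p \right)} = -13 + 5 p$ ($R{\left(p \right)} = \left(\left(-3 + p\right) 6 + 5 \cdot 1\right) - p = \left(\left(-18 + 6 p\right) + 5\right) - p = \left(-13 + 6 p\right) - p = -13 + 5 p$)
$\left(488 + 479\right) R{\left(-3 \right)} = \left(488 + 479\right) \left(-13 + 5 \left(-3\right)\right) = 967 \left(-13 - 15\right) = 967 \left(-28\right) = -27076$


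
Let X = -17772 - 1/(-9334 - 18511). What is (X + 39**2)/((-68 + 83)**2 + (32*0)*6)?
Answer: -452509094/6265125 ≈ -72.227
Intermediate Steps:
X = -494861339/27845 (X = -17772 - 1/(-27845) = -17772 - 1*(-1/27845) = -17772 + 1/27845 = -494861339/27845 ≈ -17772.)
(X + 39**2)/((-68 + 83)**2 + (32*0)*6) = (-494861339/27845 + 39**2)/((-68 + 83)**2 + (32*0)*6) = (-494861339/27845 + 1521)/(15**2 + 0*6) = -452509094/(27845*(225 + 0)) = -452509094/27845/225 = -452509094/27845*1/225 = -452509094/6265125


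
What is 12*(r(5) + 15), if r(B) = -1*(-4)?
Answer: 228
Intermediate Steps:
r(B) = 4
12*(r(5) + 15) = 12*(4 + 15) = 12*19 = 228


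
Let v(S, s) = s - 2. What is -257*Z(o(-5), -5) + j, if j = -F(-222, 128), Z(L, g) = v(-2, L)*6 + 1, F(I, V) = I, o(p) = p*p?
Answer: -35501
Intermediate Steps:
o(p) = p²
v(S, s) = -2 + s
Z(L, g) = -11 + 6*L (Z(L, g) = (-2 + L)*6 + 1 = (-12 + 6*L) + 1 = -11 + 6*L)
j = 222 (j = -1*(-222) = 222)
-257*Z(o(-5), -5) + j = -257*(-11 + 6*(-5)²) + 222 = -257*(-11 + 6*25) + 222 = -257*(-11 + 150) + 222 = -257*139 + 222 = -35723 + 222 = -35501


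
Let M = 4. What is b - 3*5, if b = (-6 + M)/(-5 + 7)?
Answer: -16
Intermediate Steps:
b = -1 (b = (-6 + 4)/(-5 + 7) = -2/2 = -2*½ = -1)
b - 3*5 = -1 - 3*5 = -1 - 15 = -16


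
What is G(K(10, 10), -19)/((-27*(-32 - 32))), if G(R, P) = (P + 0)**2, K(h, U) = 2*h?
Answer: 361/1728 ≈ 0.20891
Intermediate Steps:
G(R, P) = P**2
G(K(10, 10), -19)/((-27*(-32 - 32))) = (-19)**2/((-27*(-32 - 32))) = 361/((-27*(-64))) = 361/1728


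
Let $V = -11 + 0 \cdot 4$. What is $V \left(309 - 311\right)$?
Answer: $22$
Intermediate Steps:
$V = -11$ ($V = -11 + 0 = -11$)
$V \left(309 - 311\right) = - 11 \left(309 - 311\right) = \left(-11\right) \left(-2\right) = 22$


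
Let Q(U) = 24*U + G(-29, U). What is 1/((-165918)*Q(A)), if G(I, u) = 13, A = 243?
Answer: -1/969790710 ≈ -1.0312e-9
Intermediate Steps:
Q(U) = 13 + 24*U (Q(U) = 24*U + 13 = 13 + 24*U)
1/((-165918)*Q(A)) = 1/((-165918)*(13 + 24*243)) = -1/(165918*(13 + 5832)) = -1/165918/5845 = -1/165918*1/5845 = -1/969790710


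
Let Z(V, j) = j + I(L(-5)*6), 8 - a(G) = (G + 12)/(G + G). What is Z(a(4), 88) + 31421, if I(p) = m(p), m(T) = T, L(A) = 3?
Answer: 31527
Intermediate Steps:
a(G) = 8 - (12 + G)/(2*G) (a(G) = 8 - (G + 12)/(G + G) = 8 - (12 + G)/(2*G))
I(p) = p
Z(V, j) = 18 + j (Z(V, j) = j + 3*6 = j + 18 = 18 + j)
Z(a(4), 88) + 31421 = (18 + 88) + 31421 = 106 + 31421 = 31527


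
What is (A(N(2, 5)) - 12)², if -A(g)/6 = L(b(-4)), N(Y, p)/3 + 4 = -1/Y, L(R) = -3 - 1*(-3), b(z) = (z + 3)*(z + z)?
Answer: 144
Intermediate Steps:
b(z) = 2*z*(3 + z) (b(z) = (3 + z)*(2*z) = 2*z*(3 + z))
L(R) = 0 (L(R) = -3 + 3 = 0)
N(Y, p) = -12 - 3/Y (N(Y, p) = -12 + 3*(-1/Y) = -12 - 3/Y)
A(g) = 0 (A(g) = -6*0 = 0)
(A(N(2, 5)) - 12)² = (0 - 12)² = (-12)² = 144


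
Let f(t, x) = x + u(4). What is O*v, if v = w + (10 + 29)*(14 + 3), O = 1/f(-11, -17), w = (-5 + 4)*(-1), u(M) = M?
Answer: -664/13 ≈ -51.077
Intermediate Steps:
f(t, x) = 4 + x (f(t, x) = x + 4 = 4 + x)
w = 1 (w = -1*(-1) = 1)
O = -1/13 (O = 1/(4 - 17) = 1/(-13) = -1/13 ≈ -0.076923)
v = 664 (v = 1 + (10 + 29)*(14 + 3) = 1 + 39*17 = 1 + 663 = 664)
O*v = -1/13*664 = -664/13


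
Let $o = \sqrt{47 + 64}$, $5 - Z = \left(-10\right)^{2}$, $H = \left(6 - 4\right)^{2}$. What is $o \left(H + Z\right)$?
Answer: $- 91 \sqrt{111} \approx -958.74$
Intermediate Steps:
$H = 4$ ($H = 2^{2} = 4$)
$Z = -95$ ($Z = 5 - \left(-10\right)^{2} = 5 - 100 = -95$)
$o = \sqrt{111} \approx 10.536$
$o \left(H + Z\right) = \sqrt{111} \left(4 - 95\right) = \sqrt{111} \left(-91\right) = - 91 \sqrt{111}$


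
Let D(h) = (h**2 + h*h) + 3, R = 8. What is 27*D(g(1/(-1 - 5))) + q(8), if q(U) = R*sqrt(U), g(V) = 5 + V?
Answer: 2685/2 + 16*sqrt(2) ≈ 1365.1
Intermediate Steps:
q(U) = 8*sqrt(U)
D(h) = 3 + 2*h**2 (D(h) = (h**2 + h**2) + 3 = 2*h**2 + 3 = 3 + 2*h**2)
27*D(g(1/(-1 - 5))) + q(8) = 27*(3 + 2*(5 + 1/(-1 - 5))**2) + 8*sqrt(8) = 27*(3 + 2*(5 + 1/(-6))**2) + 8*(2*sqrt(2)) = 27*(3 + 2*(5 - 1/6)**2) + 16*sqrt(2) = 27*(3 + 2*(29/6)**2) + 16*sqrt(2) = 27*(3 + 2*(841/36)) + 16*sqrt(2) = 27*(3 + 841/18) + 16*sqrt(2) = 27*(895/18) + 16*sqrt(2) = 2685/2 + 16*sqrt(2)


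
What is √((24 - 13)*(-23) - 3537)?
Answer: I*√3790 ≈ 61.563*I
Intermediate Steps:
√((24 - 13)*(-23) - 3537) = √(11*(-23) - 3537) = √(-253 - 3537) = √(-3790) = I*√3790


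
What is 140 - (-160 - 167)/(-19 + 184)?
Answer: 7809/55 ≈ 141.98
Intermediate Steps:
140 - (-160 - 167)/(-19 + 184) = 140 - (-327)/165 = 140 - 1*(-109/55) = 140 + 109/55 = 7809/55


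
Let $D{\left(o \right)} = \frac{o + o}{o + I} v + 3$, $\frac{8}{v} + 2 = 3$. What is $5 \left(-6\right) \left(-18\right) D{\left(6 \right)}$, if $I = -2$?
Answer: $14580$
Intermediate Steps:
$v = 8$ ($v = \frac{8}{-2 + 3} = \frac{8}{1} = 8 \cdot 1 = 8$)
$D{\left(o \right)} = 3 + \frac{16 o}{-2 + o}$ ($D{\left(o \right)} = \frac{o + o}{o - 2} \cdot 8 + 3 = \frac{2 o}{-2 + o} 8 + 3 = \frac{16 o}{-2 + o} + 3 = 3 + \frac{16 o}{-2 + o}$)
$5 \left(-6\right) \left(-18\right) D{\left(6 \right)} = 5 \left(-6\right) \left(-18\right) \frac{-6 + 19 \cdot 6}{-2 + 6} = \left(-30\right) \left(-18\right) \frac{-6 + 114}{4} = 540 \cdot \frac{1}{4} \cdot 108 = 540 \cdot 27 = 14580$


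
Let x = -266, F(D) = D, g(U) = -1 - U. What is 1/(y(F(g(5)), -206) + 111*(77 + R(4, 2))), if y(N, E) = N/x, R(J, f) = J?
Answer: 133/1195806 ≈ 0.00011122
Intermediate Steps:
y(N, E) = -N/266 (y(N, E) = N/(-266) = N*(-1/266) = -N/266)
1/(y(F(g(5)), -206) + 111*(77 + R(4, 2))) = 1/(-(-1 - 1*5)/266 + 111*(77 + 4)) = 1/(-(-1 - 5)/266 + 111*81) = 1/(-1/266*(-6) + 8991) = 1/(3/133 + 8991) = 1/(1195806/133) = 133/1195806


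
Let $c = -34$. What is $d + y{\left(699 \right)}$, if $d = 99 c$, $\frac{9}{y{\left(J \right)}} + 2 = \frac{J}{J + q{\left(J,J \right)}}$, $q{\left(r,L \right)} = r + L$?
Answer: $- \frac{16857}{5} \approx -3371.4$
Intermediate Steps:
$q{\left(r,L \right)} = L + r$
$y{\left(J \right)} = - \frac{27}{5}$ ($y{\left(J \right)} = \frac{9}{-2 + \frac{J}{J + \left(J + J\right)}} = \frac{9}{-2 + \frac{J}{J + 2 J}} = \frac{9}{-2 + \frac{J}{3 J}} = \frac{9}{-2 + \frac{1}{3 J} J} = \frac{9}{-2 + \frac{1}{3}} = \frac{9}{- \frac{5}{3}} = 9 \left(- \frac{3}{5}\right) = - \frac{27}{5}$)
$d = -3366$ ($d = 99 \left(-34\right) = -3366$)
$d + y{\left(699 \right)} = -3366 - \frac{27}{5} = - \frac{16857}{5}$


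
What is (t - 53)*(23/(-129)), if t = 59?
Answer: -46/43 ≈ -1.0698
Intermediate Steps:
(t - 53)*(23/(-129)) = (59 - 53)*(23/(-129)) = 6*(23*(-1/129)) = 6*(-23/129) = -46/43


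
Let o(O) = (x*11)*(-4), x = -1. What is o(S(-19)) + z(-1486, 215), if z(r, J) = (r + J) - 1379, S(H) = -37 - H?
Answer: -2606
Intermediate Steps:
z(r, J) = -1379 + J + r (z(r, J) = (J + r) - 1379 = -1379 + J + r)
o(O) = 44 (o(O) = -1*11*(-4) = -11*(-4) = 44)
o(S(-19)) + z(-1486, 215) = 44 + (-1379 + 215 - 1486) = 44 - 2650 = -2606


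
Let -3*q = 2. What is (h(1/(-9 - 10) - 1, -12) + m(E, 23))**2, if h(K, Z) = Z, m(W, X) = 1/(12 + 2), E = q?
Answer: 27889/196 ≈ 142.29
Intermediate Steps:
q = -2/3 (q = -1/3*2 = -2/3 ≈ -0.66667)
E = -2/3 ≈ -0.66667
m(W, X) = 1/14
(h(1/(-9 - 10) - 1, -12) + m(E, 23))**2 = (-12 + 1/14)**2 = (-167/14)**2 = 27889/196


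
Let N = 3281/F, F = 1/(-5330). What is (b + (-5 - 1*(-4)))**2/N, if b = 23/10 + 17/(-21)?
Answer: -10609/771208893000 ≈ -1.3756e-8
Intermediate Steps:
b = 313/210 (b = 23*(1/10) + 17*(-1/21) = 23/10 - 17/21 = 313/210 ≈ 1.4905)
F = -1/5330 ≈ -0.00018762
N = -17487730 (N = 3281/(-1/5330) = 3281*(-5330) = -17487730)
(b + (-5 - 1*(-4)))**2/N = (313/210 + (-5 - 1*(-4)))**2/(-17487730) = (313/210 + (-5 + 4))**2*(-1/17487730) = (313/210 - 1)**2*(-1/17487730) = (103/210)**2*(-1/17487730) = (10609/44100)*(-1/17487730) = -10609/771208893000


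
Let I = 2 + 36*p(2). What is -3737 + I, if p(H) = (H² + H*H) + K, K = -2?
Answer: -3519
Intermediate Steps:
p(H) = -2 + 2*H² (p(H) = (H² + H*H) - 2 = (H² + H²) - 2 = 2*H² - 2 = -2 + 2*H²)
I = 218 (I = 2 + 36*(-2 + 2*2²) = 2 + 36*(-2 + 2*4) = 2 + 36*(-2 + 8) = 2 + 36*6 = 2 + 216 = 218)
-3737 + I = -3737 + 218 = -3519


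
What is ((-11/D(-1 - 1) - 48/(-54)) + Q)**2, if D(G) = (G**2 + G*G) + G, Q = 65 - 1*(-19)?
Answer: 2235025/324 ≈ 6898.2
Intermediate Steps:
Q = 84 (Q = 65 + 19 = 84)
D(G) = G + 2*G**2 (D(G) = (G**2 + G**2) + G = 2*G**2 + G = G + 2*G**2)
((-11/D(-1 - 1) - 48/(-54)) + Q)**2 = ((-11*1/((1 + 2*(-1 - 1))*(-1 - 1)) - 48/(-54)) + 84)**2 = ((-11*(-1/(2*(1 + 2*(-2)))) - 48*(-1/54)) + 84)**2 = ((-11*(-1/(2*(1 - 4))) + 8/9) + 84)**2 = ((-11/((-2*(-3))) + 8/9) + 84)**2 = ((-11/6 + 8/9) + 84)**2 = (-17/18 + 84)**2 = (1495/18)**2 = 2235025/324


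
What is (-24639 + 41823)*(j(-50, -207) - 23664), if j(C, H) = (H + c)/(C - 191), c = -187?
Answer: -97993993920/241 ≈ -4.0661e+8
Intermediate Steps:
j(C, H) = (-187 + H)/(-191 + C) (j(C, H) = (H - 187)/(C - 191) = (-187 + H)/(-191 + C))
(-24639 + 41823)*(j(-50, -207) - 23664) = (-24639 + 41823)*((-187 - 207)/(-191 - 50) - 23664) = 17184*(-394/(-241) - 23664) = 17184*(-1/241*(-394) - 23664) = 17184*(394/241 - 23664) = 17184*(-5702630/241) = -97993993920/241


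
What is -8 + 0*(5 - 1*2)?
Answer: -8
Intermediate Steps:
-8 + 0*(5 - 1*2) = -8 + 0*(5 - 2) = -8 + 0*3 = -8 + 0 = -8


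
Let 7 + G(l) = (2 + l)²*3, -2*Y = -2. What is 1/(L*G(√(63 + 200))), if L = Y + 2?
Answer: 397/888846 - √263/148141 ≈ 0.00033717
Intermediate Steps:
Y = 1 (Y = -½*(-2) = 1)
G(l) = -7 + 3*(2 + l)² (G(l) = -7 + (2 + l)²*3 = -7 + 3*(2 + l)²)
L = 3 (L = 1 + 2 = 3)
1/(L*G(√(63 + 200))) = 1/(3*(-7 + 3*(2 + √(63 + 200))²)) = 1/(3*(-7 + 3*(2 + √263)²)) = 1/(-21 + 9*(2 + √263)²)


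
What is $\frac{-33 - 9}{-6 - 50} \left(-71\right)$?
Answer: $- \frac{213}{4} \approx -53.25$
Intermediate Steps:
$\frac{-33 - 9}{-6 - 50} \left(-71\right) = - \frac{42}{-56} \left(-71\right) = \left(-42\right) \left(- \frac{1}{56}\right) \left(-71\right) = \frac{3}{4} \left(-71\right) = - \frac{213}{4}$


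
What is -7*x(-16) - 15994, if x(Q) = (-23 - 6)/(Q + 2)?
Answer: -32017/2 ≈ -16009.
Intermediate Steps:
x(Q) = -29/(2 + Q)
-7*x(-16) - 15994 = -(-203)/(2 - 16) - 15994 = -(-203)/(-14) - 15994 = -(-203)*(-1)/14 - 15994 = -7*29/14 - 15994 = -29/2 - 15994 = -32017/2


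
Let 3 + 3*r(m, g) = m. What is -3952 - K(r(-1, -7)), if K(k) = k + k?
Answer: -11848/3 ≈ -3949.3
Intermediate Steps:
r(m, g) = -1 + m/3
K(k) = 2*k
-3952 - K(r(-1, -7)) = -3952 - 2*(-1 + (⅓)*(-1)) = -3952 - 2*(-1 - ⅓) = -3952 - 2*(-4)/3 = -3952 - 1*(-8/3) = -3952 + 8/3 = -11848/3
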